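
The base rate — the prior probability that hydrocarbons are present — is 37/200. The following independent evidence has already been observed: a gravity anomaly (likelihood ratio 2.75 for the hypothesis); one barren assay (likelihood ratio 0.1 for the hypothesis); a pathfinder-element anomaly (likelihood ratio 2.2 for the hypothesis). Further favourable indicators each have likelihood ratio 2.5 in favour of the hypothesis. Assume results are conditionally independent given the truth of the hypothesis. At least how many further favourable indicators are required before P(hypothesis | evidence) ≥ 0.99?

8

Prior odds = 0.185/0.815 = 37/163.
Combined Bayes factor of the evidence already in hand = 2.75 × 0.1 × 2.2 = 0.605.
Odds after that evidence = (37/163) × 0.605 = 4477/32600.
Target odds = 0.99/0.01 = 99.
Need 2.5ⁿ ≥ 99 ÷ (4477/32600) = 293400/407.
2.5⁷ = 610.3515625 falls short of 293400/407 but 2.5⁸ = 390625/256 reaches it, so n = 8.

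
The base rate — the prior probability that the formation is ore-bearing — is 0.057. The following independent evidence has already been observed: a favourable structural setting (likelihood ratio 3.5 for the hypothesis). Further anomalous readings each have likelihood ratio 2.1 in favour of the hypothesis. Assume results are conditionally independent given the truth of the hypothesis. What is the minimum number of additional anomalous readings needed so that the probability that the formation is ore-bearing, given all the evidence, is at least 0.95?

7

Prior odds = 0.057/0.943 = 57/943.
Bayes factor of the evidence already in hand = 3.5.
Odds after that evidence = (57/943) × 3.5 = 399/1886.
Target odds = 0.95/0.05 = 19.
Need 2.1ⁿ ≥ 19 ÷ (399/1886) = 1886/21.
2.1⁶ = 85766121/1000000 falls short of 1886/21 but 2.1⁷ ≈180.109 reaches it, so n = 7.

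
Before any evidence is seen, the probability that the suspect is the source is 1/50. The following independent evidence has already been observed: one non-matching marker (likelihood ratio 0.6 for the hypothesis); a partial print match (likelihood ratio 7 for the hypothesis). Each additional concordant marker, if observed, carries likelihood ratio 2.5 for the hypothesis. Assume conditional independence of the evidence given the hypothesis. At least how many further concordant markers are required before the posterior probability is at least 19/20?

Prior odds = 0.02/0.98 = 1/49.
Combined Bayes factor of the evidence already in hand = 0.6 × 7 = 4.2.
Odds after that evidence = (1/49) × 4.2 = 3/35.
Target odds = 0.95/0.05 = 19.
Need 2.5ⁿ ≥ 19 ÷ (3/35) = 665/3.
2.5⁵ = 97.65625 falls short of 665/3 but 2.5⁶ = 244.140625 reaches it, so n = 6.

6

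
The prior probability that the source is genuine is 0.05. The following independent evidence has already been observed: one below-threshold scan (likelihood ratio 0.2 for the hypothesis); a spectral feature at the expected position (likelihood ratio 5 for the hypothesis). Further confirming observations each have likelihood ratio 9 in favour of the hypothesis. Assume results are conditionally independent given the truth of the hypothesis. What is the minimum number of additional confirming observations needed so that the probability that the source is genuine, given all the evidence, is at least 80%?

2

Prior odds = 0.05/0.95 = 1/19.
Combined Bayes factor of the evidence already in hand = 0.2 × 5 = 1.
Odds after that evidence = (1/19) × 1 = 1/19.
Target odds = 0.8/0.2 = 4.
Need 9ⁿ ≥ 4 ÷ (1/19) = 76.
9¹ = 9 falls short of 76 but 9² = 81 reaches it, so n = 2.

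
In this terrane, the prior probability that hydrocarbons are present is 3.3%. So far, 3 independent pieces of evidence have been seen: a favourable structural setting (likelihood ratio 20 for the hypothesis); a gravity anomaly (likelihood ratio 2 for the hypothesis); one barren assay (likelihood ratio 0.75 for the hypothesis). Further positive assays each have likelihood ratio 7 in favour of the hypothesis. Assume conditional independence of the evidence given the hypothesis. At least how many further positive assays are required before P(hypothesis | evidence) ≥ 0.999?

Prior odds = 0.033/0.967 = 33/967.
Combined Bayes factor of the evidence already in hand = 20 × 2 × 0.75 = 30.
Odds after that evidence = (33/967) × 30 = 990/967.
Target odds = 0.999/0.001 = 999.
Need 7ⁿ ≥ 999 ÷ (990/967) = 107337/110.
7³ = 343 falls short of 107337/110 but 7⁴ = 2401 reaches it, so n = 4.

4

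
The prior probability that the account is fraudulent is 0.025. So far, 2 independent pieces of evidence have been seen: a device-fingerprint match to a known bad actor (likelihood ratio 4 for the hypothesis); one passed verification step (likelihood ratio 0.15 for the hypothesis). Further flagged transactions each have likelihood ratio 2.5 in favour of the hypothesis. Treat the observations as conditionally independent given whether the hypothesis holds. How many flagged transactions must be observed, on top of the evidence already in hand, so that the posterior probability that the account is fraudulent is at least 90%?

Prior odds = 0.025/0.975 = 1/39.
Combined Bayes factor of the evidence already in hand = 4 × 0.15 = 0.6.
Odds after that evidence = (1/39) × 0.6 = 1/65.
Target odds = 0.9/0.1 = 9.
Need 2.5ⁿ ≥ 9 ÷ (1/65) = 585.
2.5⁶ = 244.140625 falls short of 585 but 2.5⁷ = 610.3515625 reaches it, so n = 7.

7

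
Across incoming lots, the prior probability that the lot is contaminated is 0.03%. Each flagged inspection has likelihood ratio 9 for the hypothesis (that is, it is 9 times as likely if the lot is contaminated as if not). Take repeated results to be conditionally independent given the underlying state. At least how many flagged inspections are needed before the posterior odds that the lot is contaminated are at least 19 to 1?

6

Prior odds = 0.0003/0.9997 = 3/9997.
Likelihood ratio per flagged inspection = 9.
Target odds = 19.
Need (3/9997) × 9ⁿ ≥ 19, i.e. 9ⁿ ≥ 189943/3.
9⁵ = 59049 falls short of 189943/3 but 9⁶ = 531441 reaches it, so n = 6.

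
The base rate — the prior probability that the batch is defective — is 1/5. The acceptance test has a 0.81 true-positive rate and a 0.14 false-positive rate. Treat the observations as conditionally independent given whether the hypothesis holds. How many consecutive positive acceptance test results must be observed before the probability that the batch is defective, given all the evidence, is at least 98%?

Prior odds: 0.2 ÷ 0.8 = 0.25.
Likelihood ratio of a positive result = 0.81/0.14 = 81/14.
Target posterior odds = 0.98/0.02 = 49.
Need 0.25 × (81/14)ⁿ ≥ 49, i.e. (81/14)ⁿ ≥ 196.
(81/14)³ = 531441/2744 falls short of 196 but (81/14)⁴ = 43046721/38416 reaches it, so n = 4.

4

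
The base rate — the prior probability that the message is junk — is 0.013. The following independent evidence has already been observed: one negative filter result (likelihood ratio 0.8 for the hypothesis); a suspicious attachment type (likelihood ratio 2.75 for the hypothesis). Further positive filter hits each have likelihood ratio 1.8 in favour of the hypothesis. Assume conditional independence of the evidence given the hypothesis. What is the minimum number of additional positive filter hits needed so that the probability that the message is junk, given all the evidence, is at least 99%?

14

Prior odds = 0.013/0.987 = 13/987.
Combined Bayes factor of the evidence already in hand = 0.8 × 2.75 = 2.2.
Odds after that evidence = (13/987) × 2.2 = 143/4935.
Target odds = 0.99/0.01 = 99.
Need 1.8ⁿ ≥ 99 ÷ (143/4935) = 44415/13.
1.8¹³ ≈2082.3 falls short of 44415/13 but 1.8¹⁴ ≈3748.13 reaches it, so n = 14.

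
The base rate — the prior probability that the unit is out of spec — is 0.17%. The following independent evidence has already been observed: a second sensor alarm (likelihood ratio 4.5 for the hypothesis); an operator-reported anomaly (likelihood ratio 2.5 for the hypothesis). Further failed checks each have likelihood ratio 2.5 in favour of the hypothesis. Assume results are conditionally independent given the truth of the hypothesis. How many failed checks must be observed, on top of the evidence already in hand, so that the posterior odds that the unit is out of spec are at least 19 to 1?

Prior odds = 0.0017/0.9983 = 17/9983.
Combined Bayes factor of the evidence already in hand = 4.5 × 2.5 = 11.25.
Odds after that evidence = (17/9983) × 11.25 = 765/39932.
Target odds = 19.
Need 2.5ⁿ ≥ 19 ÷ (765/39932) = 758708/765.
2.5⁷ = 610.3515625 falls short of 758708/765 but 2.5⁸ = 390625/256 reaches it, so n = 8.

8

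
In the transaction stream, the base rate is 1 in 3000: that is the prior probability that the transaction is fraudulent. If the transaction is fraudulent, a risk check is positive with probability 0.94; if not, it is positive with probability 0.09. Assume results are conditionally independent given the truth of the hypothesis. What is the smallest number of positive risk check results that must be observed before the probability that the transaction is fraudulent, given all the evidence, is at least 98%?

6

Prior odds = (1/3000)/(2999/3000) = 1/2999.
Likelihood ratio of a positive = 0.94/0.09 = 94/9.
Target odds: 0.98 ÷ 0.02 = 49.
Require (94/9)ⁿ ≥ 49 ÷ (1/2999) = 146951.
(94/9)⁵ ≈124287 falls short of 146951 but (94/9)⁶ ≈1.29811e+06 reaches it, so n = 6.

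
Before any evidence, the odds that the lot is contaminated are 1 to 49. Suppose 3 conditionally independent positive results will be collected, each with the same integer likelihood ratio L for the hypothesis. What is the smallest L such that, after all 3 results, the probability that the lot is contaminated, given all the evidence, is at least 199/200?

Prior odds = 1/49.
Target odds = 0.995/0.005 = 199.
Need L³ ≥ 199 ÷ (1/49) = 9751.
21³ = 9261 < 9751 ≤ 10648 = 22³, so L = 22.

22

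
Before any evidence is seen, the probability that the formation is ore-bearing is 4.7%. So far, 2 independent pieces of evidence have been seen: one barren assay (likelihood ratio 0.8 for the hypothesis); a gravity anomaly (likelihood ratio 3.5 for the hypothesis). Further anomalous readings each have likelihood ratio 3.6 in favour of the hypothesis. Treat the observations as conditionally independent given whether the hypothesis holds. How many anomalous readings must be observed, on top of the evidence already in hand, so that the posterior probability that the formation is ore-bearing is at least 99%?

Prior odds = 0.047/0.953 = 47/953.
Combined Bayes factor of the evidence already in hand = 0.8 × 3.5 = 2.8.
Odds after that evidence = (47/953) × 2.8 = 658/4765.
Target odds = 0.99/0.01 = 99.
Need 3.6ⁿ ≥ 99 ÷ (658/4765) = 471735/658.
3.6⁵ = 604.66176 falls short of 471735/658 but 3.6⁶ = 34012224/15625 reaches it, so n = 6.

6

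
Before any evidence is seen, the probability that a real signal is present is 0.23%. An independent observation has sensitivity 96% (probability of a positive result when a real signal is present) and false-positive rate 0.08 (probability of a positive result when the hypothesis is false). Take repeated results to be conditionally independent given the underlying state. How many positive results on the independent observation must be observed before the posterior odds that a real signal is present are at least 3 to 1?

Prior odds: 0.0023 ÷ 0.9977 = 23/9977.
Likelihood ratio of a positive result = 0.96/0.08 = 12.
Target odds = 3.
Require 12ⁿ ≥ 3 ÷ (23/9977) = 29931/23.
12² = 144 falls short of 29931/23 but 12³ = 1728 reaches it, so n = 3.

3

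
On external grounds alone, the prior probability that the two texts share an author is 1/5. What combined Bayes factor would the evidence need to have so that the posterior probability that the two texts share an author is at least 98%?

196

Prior odds = 0.2/0.8 = 0.25.
Target odds = 0.98/0.02 = 49.
Required Bayes factor = 49 ÷ 0.25 = 196.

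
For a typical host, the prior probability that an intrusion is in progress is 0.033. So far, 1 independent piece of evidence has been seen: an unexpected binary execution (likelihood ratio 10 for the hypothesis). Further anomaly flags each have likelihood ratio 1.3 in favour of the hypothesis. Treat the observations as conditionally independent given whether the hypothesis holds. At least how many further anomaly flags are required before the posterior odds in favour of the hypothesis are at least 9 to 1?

13

Prior odds = 0.033/0.967 = 33/967.
Bayes factor of the evidence already in hand = 10.
Odds after that evidence = (33/967) × 10 = 330/967.
Target odds = 9.
Need 1.3ⁿ ≥ 9 ÷ (330/967) = 2901/110.
1.3¹² ≈23.2981 falls short of 2901/110 but 1.3¹³ ≈30.2875 reaches it, so n = 13.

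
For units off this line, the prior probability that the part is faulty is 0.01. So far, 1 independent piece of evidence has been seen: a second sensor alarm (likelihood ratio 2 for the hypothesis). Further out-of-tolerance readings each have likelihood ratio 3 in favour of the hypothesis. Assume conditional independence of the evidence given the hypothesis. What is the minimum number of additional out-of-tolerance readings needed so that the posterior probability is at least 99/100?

8

Prior odds = 0.01/0.99 = 1/99.
Bayes factor of the evidence already in hand = 2.
Odds after that evidence = (1/99) × 2 = 2/99.
Target odds = 0.99/0.01 = 99.
Need 3ⁿ ≥ 99 ÷ (2/99) = 4900.5.
3⁷ = 2187 falls short of 4900.5 but 3⁸ = 6561 reaches it, so n = 8.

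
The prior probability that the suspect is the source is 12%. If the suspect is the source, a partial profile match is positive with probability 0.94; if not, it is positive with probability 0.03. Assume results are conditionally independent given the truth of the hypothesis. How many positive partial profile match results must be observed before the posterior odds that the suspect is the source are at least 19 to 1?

Prior odds: 0.12 ÷ 0.88 = 3/22.
Likelihood ratio of a positive = 0.94/0.03 = 94/3.
Target odds = 19.
Need (3/22) × (94/3)ⁿ ≥ 19, i.e. (94/3)ⁿ ≥ 418/3.
(94/3)¹ = 94/3 falls short of 418/3 but (94/3)² = 8836/9 reaches it, so n = 2.

2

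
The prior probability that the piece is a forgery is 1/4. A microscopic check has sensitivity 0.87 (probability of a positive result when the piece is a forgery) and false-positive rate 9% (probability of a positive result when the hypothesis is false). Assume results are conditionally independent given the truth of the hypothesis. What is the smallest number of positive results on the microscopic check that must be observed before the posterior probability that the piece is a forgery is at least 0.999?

Prior odds: 0.25 ÷ 0.75 = 1/3.
Likelihood ratio of a positive result = 0.87/0.09 = 29/3.
Target posterior odds = 0.999/0.001 = 999.
Require (29/3)ⁿ ≥ 999 ÷ (1/3) = 2997.
(29/3)³ = 24389/27 falls short of 2997 but (29/3)⁴ = 707281/81 reaches it, so n = 4.

4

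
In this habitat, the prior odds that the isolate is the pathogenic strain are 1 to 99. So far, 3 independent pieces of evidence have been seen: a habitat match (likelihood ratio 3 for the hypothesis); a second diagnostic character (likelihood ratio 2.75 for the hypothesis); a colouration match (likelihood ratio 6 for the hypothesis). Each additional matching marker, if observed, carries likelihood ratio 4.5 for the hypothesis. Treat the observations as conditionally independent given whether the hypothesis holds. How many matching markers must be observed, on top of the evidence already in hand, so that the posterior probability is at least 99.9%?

Prior odds = 1/99.
Combined Bayes factor of the evidence already in hand = 3 × 2.75 × 6 = 49.5.
Odds after that evidence = (1/99) × 49.5 = 0.5.
Target odds = 0.999/0.001 = 999.
Need 4.5ⁿ ≥ 999 ÷ 0.5 = 1998.
4.5⁵ = 1845.28125 falls short of 1998 but 4.5⁶ = 8303.765625 reaches it, so n = 6.

6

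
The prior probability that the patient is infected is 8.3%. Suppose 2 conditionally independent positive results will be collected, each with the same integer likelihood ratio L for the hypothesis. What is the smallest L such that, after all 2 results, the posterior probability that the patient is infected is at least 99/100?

34

Prior odds = 0.083/0.917 = 83/917.
Target odds = 0.99/0.01 = 99.
Need L² ≥ 99 ÷ (83/917) = 90783/83.
33² = 1089 < 90783/83 ≤ 1156 = 34², so L = 34.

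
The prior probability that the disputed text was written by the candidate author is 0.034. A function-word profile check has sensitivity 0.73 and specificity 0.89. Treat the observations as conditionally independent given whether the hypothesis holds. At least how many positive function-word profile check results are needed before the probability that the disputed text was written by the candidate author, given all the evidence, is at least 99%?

5

Prior odds: 0.034 ÷ 0.966 = 17/483.
False-positive rate = 1 − 0.89 = 0.11; likelihood ratio of a positive = 0.73/0.11 = 73/11.
Target posterior odds = 0.99/0.01 = 99.
Need (17/483) × (73/11)ⁿ ≥ 99, i.e. (73/11)ⁿ ≥ 47817/17.
(73/11)⁴ = 28398241/14641 falls short of 47817/17 but (73/11)⁵ ≈12872.1 reaches it, so n = 5.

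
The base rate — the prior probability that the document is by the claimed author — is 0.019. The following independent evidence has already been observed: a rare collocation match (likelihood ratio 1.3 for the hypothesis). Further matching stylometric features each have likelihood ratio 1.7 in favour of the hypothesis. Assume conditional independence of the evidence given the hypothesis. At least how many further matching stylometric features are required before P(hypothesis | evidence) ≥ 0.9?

12

Prior odds = 0.019/0.981 = 19/981.
Bayes factor of the evidence already in hand = 1.3.
Odds after that evidence = (19/981) × 1.3 = 247/9810.
Target odds = 0.9/0.1 = 9.
Need 1.7ⁿ ≥ 9 ÷ (247/9810) = 88290/247.
1.7¹¹ ≈342.719 falls short of 88290/247 but 1.7¹² ≈582.622 reaches it, so n = 12.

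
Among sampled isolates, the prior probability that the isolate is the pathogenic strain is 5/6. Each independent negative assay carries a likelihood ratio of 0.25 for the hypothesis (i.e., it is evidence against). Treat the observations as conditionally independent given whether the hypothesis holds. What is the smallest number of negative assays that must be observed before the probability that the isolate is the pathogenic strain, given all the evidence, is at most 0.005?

Prior odds: (5/6) ÷ (1/6) = 5.
Likelihood ratio per negative assay = 0.25.
Target posterior odds = 0.005/0.995 = 1/199.
Need 5 × 0.25ⁿ ≤ 1/199, i.e. 0.25ⁿ ≤ 1/995.
0.25⁴ = 0.00390625 is still above 1/995 but 0.25⁵ = 1/1024 is at or below it, so n = 5.

5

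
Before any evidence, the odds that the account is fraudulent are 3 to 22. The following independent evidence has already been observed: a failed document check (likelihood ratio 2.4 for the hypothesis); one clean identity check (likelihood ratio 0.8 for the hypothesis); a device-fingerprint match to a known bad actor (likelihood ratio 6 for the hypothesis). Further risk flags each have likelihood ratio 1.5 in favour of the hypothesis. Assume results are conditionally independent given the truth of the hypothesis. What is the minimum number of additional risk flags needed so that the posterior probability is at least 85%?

4

Prior odds = 3/22.
Combined Bayes factor of the evidence already in hand = 2.4 × 0.8 × 6 = 11.52.
Odds after that evidence = (3/22) × 11.52 = 432/275.
Target odds = 0.85/0.15 = 17/3.
Need 1.5ⁿ ≥ 17/3 ÷ (432/275) = 4675/1296.
1.5³ = 3.375 falls short of 4675/1296 but 1.5⁴ = 5.0625 reaches it, so n = 4.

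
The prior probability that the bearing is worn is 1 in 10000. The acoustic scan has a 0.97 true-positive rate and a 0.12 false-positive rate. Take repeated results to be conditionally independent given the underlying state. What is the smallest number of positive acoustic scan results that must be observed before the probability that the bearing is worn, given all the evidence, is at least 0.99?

Prior odds = 0.0001/0.9999 = 1/9999.
Likelihood ratio of a positive result = 0.97/0.12 = 97/12.
Target odds: 0.99 ÷ 0.01 = 99.
Require (97/12)ⁿ ≥ 99 ÷ (1/9999) = 989901.
(97/12)⁶ ≈278961 falls short of 989901 but (97/12)⁷ ≈2.25493e+06 reaches it, so n = 7.

7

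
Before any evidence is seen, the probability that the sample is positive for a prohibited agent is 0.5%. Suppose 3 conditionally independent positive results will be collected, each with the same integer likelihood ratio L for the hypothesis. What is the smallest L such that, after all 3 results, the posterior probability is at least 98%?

Prior odds = 0.005/0.995 = 1/199.
Target odds = 0.98/0.02 = 49.
Need L³ ≥ 49 ÷ (1/199) = 9751.
21³ = 9261 < 9751 ≤ 10648 = 22³, so L = 22.

22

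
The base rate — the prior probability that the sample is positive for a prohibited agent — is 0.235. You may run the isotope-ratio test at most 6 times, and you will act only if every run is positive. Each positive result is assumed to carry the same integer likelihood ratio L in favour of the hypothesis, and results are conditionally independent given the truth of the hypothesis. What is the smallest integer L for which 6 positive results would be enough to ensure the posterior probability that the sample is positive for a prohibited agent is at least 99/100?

3

Prior odds = 0.235/0.765 = 47/153.
Target odds = 0.99/0.01 = 99.
Need L⁶ ≥ 99 ÷ (47/153) = 15147/47.
2⁶ = 64 < 15147/47 ≤ 729 = 3⁶, so L = 3.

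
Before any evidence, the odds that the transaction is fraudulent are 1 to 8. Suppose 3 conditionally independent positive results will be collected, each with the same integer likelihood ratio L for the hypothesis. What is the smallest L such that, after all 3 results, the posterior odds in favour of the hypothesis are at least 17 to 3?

4

Prior odds = 0.125.
Target odds = 17/3.
Need L³ ≥ 17/3 ÷ 0.125 = 136/3.
3³ = 27 < 136/3 ≤ 64 = 4³, so L = 4.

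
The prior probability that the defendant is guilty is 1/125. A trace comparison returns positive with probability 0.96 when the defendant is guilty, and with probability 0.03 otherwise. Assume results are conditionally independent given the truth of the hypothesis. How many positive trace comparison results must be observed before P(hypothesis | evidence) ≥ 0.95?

3

Prior odds = 0.008/0.992 = 1/124.
Likelihood ratio of a positive result = 0.96/0.03 = 32.
Target odds: 0.95 ÷ 0.05 = 19.
Require 32ⁿ ≥ 19 ÷ (1/124) = 2356.
32² = 1024 falls short of 2356 but 32³ = 32768 reaches it, so n = 3.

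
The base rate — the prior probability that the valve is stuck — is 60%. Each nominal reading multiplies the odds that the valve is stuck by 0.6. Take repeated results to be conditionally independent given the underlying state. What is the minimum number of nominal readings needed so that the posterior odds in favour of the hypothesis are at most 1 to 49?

9

Prior odds: 0.6 ÷ 0.4 = 1.5.
Likelihood ratio per nominal reading = 0.6.
Target odds = 1/49.
Require 0.6ⁿ ≤ 1/49 ÷ 1.5 = 2/147.
0.6⁸ = 6561/390625 is still above 2/147 but 0.6⁹ = 19683/1953125 is at or below it, so n = 9.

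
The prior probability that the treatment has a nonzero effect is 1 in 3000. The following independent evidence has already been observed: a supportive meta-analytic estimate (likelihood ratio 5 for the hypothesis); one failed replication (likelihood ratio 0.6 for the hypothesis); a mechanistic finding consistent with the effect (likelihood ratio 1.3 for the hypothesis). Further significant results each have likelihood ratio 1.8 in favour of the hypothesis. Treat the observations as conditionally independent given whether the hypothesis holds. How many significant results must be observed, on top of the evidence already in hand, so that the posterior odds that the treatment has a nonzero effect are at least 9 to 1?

16

Prior odds = (1/3000)/(2999/3000) = 1/2999.
Combined Bayes factor of the evidence already in hand = 5 × 0.6 × 1.3 = 3.9.
Odds after that evidence = (1/2999) × 3.9 = 39/29990.
Target odds = 9.
Need 1.8ⁿ ≥ 9 ÷ (39/29990) = 89970/13.
1.8¹⁵ ≈6746.64 falls short of 89970/13 but 1.8¹⁶ ≈12144 reaches it, so n = 16.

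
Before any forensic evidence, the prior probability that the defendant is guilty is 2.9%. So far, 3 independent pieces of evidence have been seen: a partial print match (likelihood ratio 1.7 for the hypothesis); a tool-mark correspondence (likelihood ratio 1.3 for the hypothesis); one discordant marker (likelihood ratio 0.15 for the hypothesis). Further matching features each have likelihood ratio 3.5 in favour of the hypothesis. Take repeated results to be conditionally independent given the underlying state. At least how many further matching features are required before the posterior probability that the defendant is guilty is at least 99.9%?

10

Prior odds = 0.029/0.971 = 29/971.
Combined Bayes factor of the evidence already in hand = 1.7 × 1.3 × 0.15 = 0.3315.
Odds after that evidence = (29/971) × 0.3315 = 19227/1942000.
Target odds = 0.999/0.001 = 999.
Need 3.5ⁿ ≥ 999 ÷ (19227/1942000) = 646686000/6409.
3.5⁹ = 40353607/512 falls short of 646686000/6409 but 3.5¹⁰ = 282475249/1024 reaches it, so n = 10.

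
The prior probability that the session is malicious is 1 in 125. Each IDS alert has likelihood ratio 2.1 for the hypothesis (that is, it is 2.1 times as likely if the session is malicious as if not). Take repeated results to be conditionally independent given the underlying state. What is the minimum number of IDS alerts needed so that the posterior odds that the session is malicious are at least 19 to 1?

Prior odds = 0.008/0.992 = 1/124.
Likelihood ratio per IDS alert = 2.1.
Target odds = 19.
Need (1/124) × 2.1ⁿ ≥ 19, i.e. 2.1ⁿ ≥ 2356.
2.1¹⁰ ≈1667.99 falls short of 2356 but 2.1¹¹ ≈3502.78 reaches it, so n = 11.

11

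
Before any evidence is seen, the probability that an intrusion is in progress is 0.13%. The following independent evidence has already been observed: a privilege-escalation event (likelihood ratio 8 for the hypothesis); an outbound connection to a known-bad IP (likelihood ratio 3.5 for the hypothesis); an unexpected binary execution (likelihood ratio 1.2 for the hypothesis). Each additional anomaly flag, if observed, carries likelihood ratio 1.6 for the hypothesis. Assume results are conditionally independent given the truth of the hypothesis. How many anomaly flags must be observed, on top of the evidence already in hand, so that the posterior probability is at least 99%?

17

Prior odds = 0.0013/0.9987 = 13/9987.
Combined Bayes factor of the evidence already in hand = 8 × 3.5 × 1.2 = 33.6.
Odds after that evidence = (13/9987) × 33.6 = 728/16645.
Target odds = 0.99/0.01 = 99.
Need 1.6ⁿ ≥ 99 ÷ (728/16645) = 1647855/728.
1.6¹⁶ ≈1844.67 falls short of 1647855/728 but 1.6¹⁷ ≈2951.48 reaches it, so n = 17.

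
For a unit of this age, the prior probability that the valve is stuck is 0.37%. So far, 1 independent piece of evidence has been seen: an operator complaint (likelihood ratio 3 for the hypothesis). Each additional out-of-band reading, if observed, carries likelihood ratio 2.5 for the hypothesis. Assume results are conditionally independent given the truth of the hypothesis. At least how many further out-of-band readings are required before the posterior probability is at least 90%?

Prior odds = 0.0037/0.9963 = 37/9963.
Bayes factor of the evidence already in hand = 3.
Odds after that evidence = (37/9963) × 3 = 37/3321.
Target odds = 0.9/0.1 = 9.
Need 2.5ⁿ ≥ 9 ÷ (37/3321) = 29889/37.
2.5⁷ = 610.3515625 falls short of 29889/37 but 2.5⁸ = 390625/256 reaches it, so n = 8.

8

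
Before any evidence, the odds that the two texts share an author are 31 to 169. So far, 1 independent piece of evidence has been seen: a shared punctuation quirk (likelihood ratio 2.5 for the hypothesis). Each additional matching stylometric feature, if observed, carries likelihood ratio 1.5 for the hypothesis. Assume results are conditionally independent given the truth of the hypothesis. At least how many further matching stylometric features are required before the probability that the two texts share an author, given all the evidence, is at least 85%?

7

Prior odds = 31/169.
Bayes factor of the evidence already in hand = 2.5.
Odds after that evidence = (31/169) × 2.5 = 155/338.
Target odds = 0.85/0.15 = 17/3.
Need 1.5ⁿ ≥ 17/3 ÷ (155/338) = 5746/465.
1.5⁶ = 11.390625 falls short of 5746/465 but 1.5⁷ = 17.0859375 reaches it, so n = 7.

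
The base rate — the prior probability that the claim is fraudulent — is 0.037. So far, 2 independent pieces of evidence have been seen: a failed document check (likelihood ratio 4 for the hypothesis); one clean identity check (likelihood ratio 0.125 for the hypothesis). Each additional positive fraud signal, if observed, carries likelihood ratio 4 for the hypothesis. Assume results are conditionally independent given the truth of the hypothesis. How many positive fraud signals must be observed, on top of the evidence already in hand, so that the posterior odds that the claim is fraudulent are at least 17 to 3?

5

Prior odds = 0.037/0.963 = 37/963.
Combined Bayes factor of the evidence already in hand = 4 × 0.125 = 0.5.
Odds after that evidence = (37/963) × 0.5 = 37/1926.
Target odds = 17/3.
Need 4ⁿ ≥ 17/3 ÷ (37/1926) = 10914/37.
4⁴ = 256 falls short of 10914/37 but 4⁵ = 1024 reaches it, so n = 5.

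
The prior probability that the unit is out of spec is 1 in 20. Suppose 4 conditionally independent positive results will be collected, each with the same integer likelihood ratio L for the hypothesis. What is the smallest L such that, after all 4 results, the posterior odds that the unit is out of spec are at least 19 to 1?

5

Prior odds = 0.05/0.95 = 1/19.
Target odds = 19.
Need L⁴ ≥ 19 ÷ (1/19) = 361.
4⁴ = 256 < 361 ≤ 625 = 5⁴, so L = 5.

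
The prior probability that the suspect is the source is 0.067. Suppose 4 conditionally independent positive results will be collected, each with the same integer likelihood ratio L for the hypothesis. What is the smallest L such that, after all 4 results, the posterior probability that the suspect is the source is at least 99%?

Prior odds = 0.067/0.933 = 67/933.
Target odds = 0.99/0.01 = 99.
Need L⁴ ≥ 99 ÷ (67/933) = 92367/67.
6⁴ = 1296 < 92367/67 ≤ 2401 = 7⁴, so L = 7.

7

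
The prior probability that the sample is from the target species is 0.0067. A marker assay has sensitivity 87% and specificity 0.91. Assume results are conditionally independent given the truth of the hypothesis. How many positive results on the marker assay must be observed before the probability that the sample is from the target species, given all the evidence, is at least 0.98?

4

Prior odds: 0.0067 ÷ 0.9933 = 67/9933.
False-positive rate = 1 − 0.91 = 0.09; likelihood ratio of a positive = 0.87/0.09 = 29/3.
Target posterior odds = 0.98/0.02 = 49.
Require (29/3)ⁿ ≥ 49 ÷ (67/9933) = 486717/67.
(29/3)³ = 24389/27 falls short of 486717/67 but (29/3)⁴ = 707281/81 reaches it, so n = 4.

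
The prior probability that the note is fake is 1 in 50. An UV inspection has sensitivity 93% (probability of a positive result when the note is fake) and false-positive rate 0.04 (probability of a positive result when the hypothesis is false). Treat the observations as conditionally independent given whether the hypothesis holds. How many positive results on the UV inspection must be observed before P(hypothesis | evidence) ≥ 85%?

2

Prior odds: 0.02 ÷ 0.98 = 1/49.
Likelihood ratio of a positive result = 0.93/0.04 = 23.25.
Target odds: 0.85 ÷ 0.15 = 17/3.
Need (1/49) × 23.25ⁿ ≥ 17/3, i.e. 23.25ⁿ ≥ 833/3.
23.25¹ = 23.25 falls short of 833/3 but 23.25² = 540.5625 reaches it, so n = 2.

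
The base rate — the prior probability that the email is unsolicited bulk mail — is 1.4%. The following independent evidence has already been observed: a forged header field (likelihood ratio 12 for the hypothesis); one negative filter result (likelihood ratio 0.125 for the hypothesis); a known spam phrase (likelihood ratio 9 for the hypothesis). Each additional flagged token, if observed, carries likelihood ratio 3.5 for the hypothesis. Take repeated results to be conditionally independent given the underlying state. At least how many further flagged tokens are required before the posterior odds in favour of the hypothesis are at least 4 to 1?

Prior odds = 0.014/0.986 = 7/493.
Combined Bayes factor of the evidence already in hand = 12 × 0.125 × 9 = 13.5.
Odds after that evidence = (7/493) × 13.5 = 189/986.
Target odds = 4.
Need 3.5ⁿ ≥ 4 ÷ (189/986) = 3944/189.
3.5² = 12.25 falls short of 3944/189 but 3.5³ = 42.875 reaches it, so n = 3.

3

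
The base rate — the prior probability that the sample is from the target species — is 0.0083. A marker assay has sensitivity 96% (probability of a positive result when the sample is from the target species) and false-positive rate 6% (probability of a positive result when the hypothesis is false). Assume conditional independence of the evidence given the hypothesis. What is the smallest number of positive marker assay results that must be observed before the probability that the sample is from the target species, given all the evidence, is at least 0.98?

4

Prior odds: 0.0083 ÷ 0.9917 = 83/9917.
Likelihood ratio of a positive result = 0.96/0.06 = 16.
Target odds: 0.98 ÷ 0.02 = 49.
Need (83/9917) × 16ⁿ ≥ 49, i.e. 16ⁿ ≥ 485933/83.
16³ = 4096 falls short of 485933/83 but 16⁴ = 65536 reaches it, so n = 4.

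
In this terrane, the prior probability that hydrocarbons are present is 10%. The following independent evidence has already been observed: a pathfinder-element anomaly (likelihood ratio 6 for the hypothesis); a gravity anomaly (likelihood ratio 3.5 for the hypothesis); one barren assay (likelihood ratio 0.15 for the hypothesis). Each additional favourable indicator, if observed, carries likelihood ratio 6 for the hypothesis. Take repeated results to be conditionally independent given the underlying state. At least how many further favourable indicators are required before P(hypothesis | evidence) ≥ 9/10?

Prior odds = 0.1/0.9 = 1/9.
Combined Bayes factor of the evidence already in hand = 6 × 3.5 × 0.15 = 3.15.
Odds after that evidence = (1/9) × 3.15 = 0.35.
Target odds = 0.9/0.1 = 9.
Need 6ⁿ ≥ 9 ÷ 0.35 = 180/7.
6¹ = 6 falls short of 180/7 but 6² = 36 reaches it, so n = 2.

2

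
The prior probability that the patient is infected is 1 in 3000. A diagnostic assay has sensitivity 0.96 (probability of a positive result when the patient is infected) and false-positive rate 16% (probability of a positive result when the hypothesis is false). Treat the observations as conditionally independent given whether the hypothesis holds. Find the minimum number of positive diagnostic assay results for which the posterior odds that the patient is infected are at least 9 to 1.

Prior odds: (1/3000) ÷ (2999/3000) = 1/2999.
Likelihood ratio of a positive result = 0.96/0.16 = 6.
Target odds = 9.
Require 6ⁿ ≥ 9 ÷ (1/2999) = 26991.
6⁵ = 7776 falls short of 26991 but 6⁶ = 46656 reaches it, so n = 6.

6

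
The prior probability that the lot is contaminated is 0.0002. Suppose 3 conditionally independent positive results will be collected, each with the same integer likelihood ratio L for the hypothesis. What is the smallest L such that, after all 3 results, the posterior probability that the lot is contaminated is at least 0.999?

171

Prior odds = 0.0002/0.9998 = 1/4999.
Target odds = 0.999/0.001 = 999.
Need L³ ≥ 999 ÷ (1/4999) = 4994001.
170³ = 4913000 < 4994001 ≤ 5000211 = 171³, so L = 171.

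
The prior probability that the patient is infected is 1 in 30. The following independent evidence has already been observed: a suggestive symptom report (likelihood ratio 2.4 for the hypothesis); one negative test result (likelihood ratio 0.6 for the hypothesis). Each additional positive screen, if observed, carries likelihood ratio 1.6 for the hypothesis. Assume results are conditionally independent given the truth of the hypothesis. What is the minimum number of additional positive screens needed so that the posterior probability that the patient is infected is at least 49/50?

Prior odds = (1/30)/(29/30) = 1/29.
Combined Bayes factor of the evidence already in hand = 2.4 × 0.6 = 1.44.
Odds after that evidence = (1/29) × 1.44 = 36/725.
Target odds = 0.98/0.02 = 49.
Need 1.6ⁿ ≥ 49 ÷ (36/725) = 35525/36.
1.6¹⁴ ≈720.576 falls short of 35525/36 but 1.6¹⁵ ≈1152.92 reaches it, so n = 15.

15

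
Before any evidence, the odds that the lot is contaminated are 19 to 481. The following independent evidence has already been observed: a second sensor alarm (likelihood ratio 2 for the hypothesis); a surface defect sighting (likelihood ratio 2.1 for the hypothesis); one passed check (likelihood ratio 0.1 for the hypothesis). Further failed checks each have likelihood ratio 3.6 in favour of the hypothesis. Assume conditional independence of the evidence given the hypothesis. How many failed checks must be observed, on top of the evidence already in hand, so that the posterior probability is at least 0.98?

7

Prior odds = 19/481.
Combined Bayes factor of the evidence already in hand = 2 × 2.1 × 0.1 = 0.42.
Odds after that evidence = (19/481) × 0.42 = 399/24050.
Target odds = 0.98/0.02 = 49.
Need 3.6ⁿ ≥ 49 ÷ (399/24050) = 168350/57.
3.6⁶ = 34012224/15625 falls short of 168350/57 but 3.6⁷ = 612220032/78125 reaches it, so n = 7.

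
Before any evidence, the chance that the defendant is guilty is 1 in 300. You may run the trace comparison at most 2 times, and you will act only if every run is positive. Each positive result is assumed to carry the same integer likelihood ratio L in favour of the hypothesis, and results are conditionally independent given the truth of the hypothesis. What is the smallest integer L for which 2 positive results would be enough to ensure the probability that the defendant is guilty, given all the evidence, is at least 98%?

Prior odds = (1/300)/(299/300) = 1/299.
Target odds = 0.98/0.02 = 49.
Need L² ≥ 49 ÷ (1/299) = 14651.
121² = 14641 < 14651 ≤ 14884 = 122², so L = 122.

122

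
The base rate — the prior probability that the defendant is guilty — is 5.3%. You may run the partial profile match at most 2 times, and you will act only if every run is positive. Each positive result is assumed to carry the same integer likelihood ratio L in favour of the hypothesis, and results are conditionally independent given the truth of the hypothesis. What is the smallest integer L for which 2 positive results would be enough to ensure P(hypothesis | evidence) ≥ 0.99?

43

Prior odds = 0.053/0.947 = 53/947.
Target odds = 0.99/0.01 = 99.
Need L² ≥ 99 ÷ (53/947) = 93753/53.
42² = 1764 < 93753/53 ≤ 1849 = 43², so L = 43.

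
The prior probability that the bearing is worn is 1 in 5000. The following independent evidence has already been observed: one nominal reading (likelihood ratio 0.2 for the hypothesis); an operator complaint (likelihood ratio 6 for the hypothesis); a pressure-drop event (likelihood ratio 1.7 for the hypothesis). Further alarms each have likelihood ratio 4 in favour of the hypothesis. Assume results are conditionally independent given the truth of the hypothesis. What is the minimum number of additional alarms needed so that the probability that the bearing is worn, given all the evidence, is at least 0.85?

Prior odds = 0.0002/0.9998 = 1/4999.
Combined Bayes factor of the evidence already in hand = 0.2 × 6 × 1.7 = 2.04.
Odds after that evidence = (1/4999) × 2.04 = 51/124975.
Target odds = 0.85/0.15 = 17/3.
Need 4ⁿ ≥ 17/3 ÷ (51/124975) = 124975/9.
4⁶ = 4096 falls short of 124975/9 but 4⁷ = 16384 reaches it, so n = 7.

7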